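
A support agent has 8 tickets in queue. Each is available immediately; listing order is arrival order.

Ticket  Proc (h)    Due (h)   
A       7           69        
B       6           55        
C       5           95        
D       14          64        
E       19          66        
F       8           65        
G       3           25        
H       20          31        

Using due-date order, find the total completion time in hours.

378

EDD (increasing due date): G H B D F E A C.
G: 0→3
H: 3→23
B: 23→29
D: 29→43
F: 43→51
E: 51→70
A: 70→77
C: 77→82
Sum = 3+23+29+43+51+70+77+82 = 378.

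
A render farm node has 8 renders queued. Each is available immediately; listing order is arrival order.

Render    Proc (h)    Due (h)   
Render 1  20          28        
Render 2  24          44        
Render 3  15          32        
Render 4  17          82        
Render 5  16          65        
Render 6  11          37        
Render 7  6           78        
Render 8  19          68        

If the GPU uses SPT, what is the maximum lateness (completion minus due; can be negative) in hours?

84

SPT (increasing processing time): Render 7 Render 6 Render 3 Render 5 Render 4 Render 8 Render 1 Render 2.
Render 7: 0→6, due 78, lateness -72
Render 6: 6→17, due 37, lateness -20
Render 3: 17→32, due 32, lateness 0
Render 5: 32→48, due 65, lateness -17
Render 4: 48→65, due 82, lateness -17
Render 8: 65→84, due 68, lateness 16
Render 1: 84→104, due 28, lateness 76
Render 2: 104→128, due 44, lateness 84
Maximum = 84.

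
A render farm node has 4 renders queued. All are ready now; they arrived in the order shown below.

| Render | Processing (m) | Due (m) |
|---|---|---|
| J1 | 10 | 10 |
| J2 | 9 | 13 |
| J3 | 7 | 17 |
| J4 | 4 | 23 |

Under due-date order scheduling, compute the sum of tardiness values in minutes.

EDD (increasing due date): J1 J2 J3 J4.
J1: 0→10, due 10, tardiness 0
J2: 10→19, due 13, tardiness 6
J3: 19→26, due 17, tardiness 9
J4: 26→30, due 23, tardiness 7
Sum = 0+6+9+7 = 22.

22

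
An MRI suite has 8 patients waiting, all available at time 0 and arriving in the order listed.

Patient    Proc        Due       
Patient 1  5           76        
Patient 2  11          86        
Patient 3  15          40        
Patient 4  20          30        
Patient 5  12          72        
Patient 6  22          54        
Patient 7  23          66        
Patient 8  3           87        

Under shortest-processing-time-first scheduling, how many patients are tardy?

4

SPT (increasing processing time): Patient 8 Patient 1 Patient 2 Patient 5 Patient 3 Patient 4 Patient 6 Patient 7.
Patient 8: 0→3, due 87, tardiness 0
Patient 1: 3→8, due 76, tardiness 0
Patient 2: 8→19, due 86, tardiness 0
Patient 5: 19→31, due 72, tardiness 0
Patient 3: 31→46, due 40, tardiness 6
Patient 4: 46→66, due 30, tardiness 36
Patient 6: 66→88, due 54, tardiness 34
Patient 7: 88→111, due 66, tardiness 45
Late patients: 4.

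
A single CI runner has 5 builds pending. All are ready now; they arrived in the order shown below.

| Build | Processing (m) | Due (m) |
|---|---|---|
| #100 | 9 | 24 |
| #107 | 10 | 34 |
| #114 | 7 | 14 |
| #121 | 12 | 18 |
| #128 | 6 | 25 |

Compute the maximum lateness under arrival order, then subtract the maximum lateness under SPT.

-6

FIFO (arrival order): #100 #107 #114 #121 #128.
#100: 0→9, due 24, lateness -15
#107: 9→19, due 34, lateness -15
#114: 19→26, due 14, lateness 12
#121: 26→38, due 18, lateness 20
#128: 38→44, due 25, lateness 19
Maximum = 20.
SPT (increasing processing time): #128 #114 #100 #107 #121.
#128: 0→6, due 25, lateness -19
#114: 6→13, due 14, lateness -1
#100: 13→22, due 24, lateness -2
#107: 22→32, due 34, lateness -2
#121: 32→44, due 18, lateness 26
Maximum = 26.
Difference = 20 − 26 = -6.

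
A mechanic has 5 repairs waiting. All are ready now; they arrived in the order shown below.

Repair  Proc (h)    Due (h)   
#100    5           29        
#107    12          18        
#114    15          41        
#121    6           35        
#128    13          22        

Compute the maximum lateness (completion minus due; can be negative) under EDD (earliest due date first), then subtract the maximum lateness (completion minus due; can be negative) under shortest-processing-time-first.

EDD (increasing due date): #107 #128 #100 #121 #114.
#107: 0→12, due 18, lateness -6
#128: 12→25, due 22, lateness 3
#100: 25→30, due 29, lateness 1
#121: 30→36, due 35, lateness 1
#114: 36→51, due 41, lateness 10
Maximum = 10.
SPT (increasing processing time): #100 #121 #107 #128 #114.
#100: 0→5, due 29, lateness -24
#121: 5→11, due 35, lateness -24
#107: 11→23, due 18, lateness 5
#128: 23→36, due 22, lateness 14
#114: 36→51, due 41, lateness 10
Maximum = 14.
Difference = 10 − 14 = -4.

-4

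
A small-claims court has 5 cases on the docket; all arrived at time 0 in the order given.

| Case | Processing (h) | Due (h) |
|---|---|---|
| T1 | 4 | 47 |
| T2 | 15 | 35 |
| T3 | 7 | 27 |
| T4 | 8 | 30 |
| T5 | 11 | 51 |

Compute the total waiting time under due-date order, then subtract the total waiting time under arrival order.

3

EDD (increasing due date): T3 T4 T2 T1 T5.
T3: waits 0, runs 0→7
T4: waits 7, runs 7→15
T2: waits 15, runs 15→30
T1: waits 30, runs 30→34
T5: waits 34, runs 34→45
Sum = 0+7+15+30+34 = 86.
FIFO (arrival order): T1 T2 T3 T4 T5.
T1: waits 0, runs 0→4
T2: waits 4, runs 4→19
T3: waits 19, runs 19→26
T4: waits 26, runs 26→34
T5: waits 34, runs 34→45
Sum = 0+4+19+26+34 = 83.
Difference = 86 − 83 = 3.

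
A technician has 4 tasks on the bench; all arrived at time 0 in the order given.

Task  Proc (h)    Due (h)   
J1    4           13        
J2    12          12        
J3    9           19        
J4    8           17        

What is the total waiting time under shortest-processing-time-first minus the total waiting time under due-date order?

-15

SPT (increasing processing time): J1 J4 J3 J2.
J1: waits 0, runs 0→4
J4: waits 4, runs 4→12
J3: waits 12, runs 12→21
J2: waits 21, runs 21→33
Sum = 0+4+12+21 = 37.
EDD (increasing due date): J2 J1 J4 J3.
J2: waits 0, runs 0→12
J1: waits 12, runs 12→16
J4: waits 16, runs 16→24
J3: waits 24, runs 24→33
Sum = 0+12+16+24 = 52.
Difference = 37 − 52 = -15.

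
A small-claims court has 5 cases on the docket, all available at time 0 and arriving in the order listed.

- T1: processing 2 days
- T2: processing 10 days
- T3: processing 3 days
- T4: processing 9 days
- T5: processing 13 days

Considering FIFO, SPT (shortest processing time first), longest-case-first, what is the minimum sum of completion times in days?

82

FIFO (arrival order): T1 T2 T3 T4 T5.
T1: 0→2
T2: 2→12
T3: 12→15
T4: 15→24
T5: 24→37
Sum = 2+12+15+24+37 = 90.
SPT (increasing processing time): T1 T3 T4 T2 T5.
T1: 0→2
T3: 2→5
T4: 5→14
T2: 14→24
T5: 24→37
Sum = 2+5+14+24+37 = 82.
LPT (decreasing processing time): T5 T2 T4 T3 T1.
T5: 0→13
T2: 13→23
T4: 23→32
T3: 32→35
T1: 35→37
Sum = 13+23+32+35+37 = 140.
FIFO 90, SPT 82, LPT 140 → minimum 82.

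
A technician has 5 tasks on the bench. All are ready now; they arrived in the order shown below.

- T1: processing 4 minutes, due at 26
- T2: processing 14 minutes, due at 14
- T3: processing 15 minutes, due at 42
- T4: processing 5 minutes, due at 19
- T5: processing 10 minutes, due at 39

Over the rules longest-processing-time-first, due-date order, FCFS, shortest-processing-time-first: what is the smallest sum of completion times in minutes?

LPT (decreasing processing time): T3 T2 T5 T4 T1.
T3: 0→15
T2: 15→29
T5: 29→39
T4: 39→44
T1: 44→48
Sum = 15+29+39+44+48 = 175.
EDD (increasing due date): T2 T4 T1 T5 T3.
T2: 0→14
T4: 14→19
T1: 19→23
T5: 23→33
T3: 33→48
Sum = 14+19+23+33+48 = 137.
FIFO (arrival order): T1 T2 T3 T4 T5.
T1: 0→4
T2: 4→18
T3: 18→33
T4: 33→38
T5: 38→48
Sum = 4+18+33+38+48 = 141.
SPT (increasing processing time): T1 T4 T5 T2 T3.
T1: 0→4
T4: 4→9
T5: 9→19
T2: 19→33
T3: 33→48
Sum = 4+9+19+33+48 = 113.
LPT 175, EDD 137, FIFO 141, SPT 113 → minimum 113.

113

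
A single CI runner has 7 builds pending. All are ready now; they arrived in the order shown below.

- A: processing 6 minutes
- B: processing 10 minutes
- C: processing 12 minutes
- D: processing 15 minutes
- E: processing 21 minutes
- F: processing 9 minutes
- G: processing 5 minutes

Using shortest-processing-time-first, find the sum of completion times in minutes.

SPT (increasing processing time): G A F B C D E.
G: 0→5
A: 5→11
F: 11→20
B: 20→30
C: 30→42
D: 42→57
E: 57→78
Sum = 5+11+20+30+42+57+78 = 243.

243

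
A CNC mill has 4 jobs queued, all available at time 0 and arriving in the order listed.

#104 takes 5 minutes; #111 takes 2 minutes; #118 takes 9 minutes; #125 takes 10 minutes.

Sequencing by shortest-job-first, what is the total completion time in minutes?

SPT (increasing processing time): #111 #104 #118 #125.
#111: 0→2
#104: 2→7
#118: 7→16
#125: 16→26
Sum = 2+7+16+26 = 51.

51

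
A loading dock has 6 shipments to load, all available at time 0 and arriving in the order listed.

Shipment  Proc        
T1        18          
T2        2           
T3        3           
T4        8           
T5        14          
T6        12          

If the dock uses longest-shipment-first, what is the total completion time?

LPT (decreasing processing time): T1 T5 T6 T4 T3 T2.
T1: 0→18
T5: 18→32
T6: 32→44
T4: 44→52
T3: 52→55
T2: 55→57
Sum = 18+32+44+52+55+57 = 258.

258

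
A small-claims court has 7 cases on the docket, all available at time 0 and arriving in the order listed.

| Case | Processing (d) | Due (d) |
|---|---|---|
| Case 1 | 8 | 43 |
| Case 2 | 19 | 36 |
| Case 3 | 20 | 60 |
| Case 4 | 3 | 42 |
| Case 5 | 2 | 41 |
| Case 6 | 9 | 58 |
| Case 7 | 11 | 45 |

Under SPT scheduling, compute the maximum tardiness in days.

SPT (increasing processing time): Case 5 Case 4 Case 1 Case 6 Case 7 Case 2 Case 3.
Case 5: 0→2, due 41, tardiness 0
Case 4: 2→5, due 42, tardiness 0
Case 1: 5→13, due 43, tardiness 0
Case 6: 13→22, due 58, tardiness 0
Case 7: 22→33, due 45, tardiness 0
Case 2: 33→52, due 36, tardiness 16
Case 3: 52→72, due 60, tardiness 12
Maximum = 16.

16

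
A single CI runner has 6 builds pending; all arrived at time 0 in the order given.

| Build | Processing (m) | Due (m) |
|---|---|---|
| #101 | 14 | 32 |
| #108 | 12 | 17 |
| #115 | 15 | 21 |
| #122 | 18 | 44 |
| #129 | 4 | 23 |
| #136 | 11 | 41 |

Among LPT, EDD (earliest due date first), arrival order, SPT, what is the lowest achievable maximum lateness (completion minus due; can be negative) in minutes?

LPT (decreasing processing time): #122 #115 #101 #108 #136 #129.
#122: 0→18, due 44, lateness -26
#115: 18→33, due 21, lateness 12
#101: 33→47, due 32, lateness 15
#108: 47→59, due 17, lateness 42
#136: 59→70, due 41, lateness 29
#129: 70→74, due 23, lateness 51
Maximum = 51.
EDD (increasing due date): #108 #115 #129 #101 #136 #122.
#108: 0→12, due 17, lateness -5
#115: 12→27, due 21, lateness 6
#129: 27→31, due 23, lateness 8
#101: 31→45, due 32, lateness 13
#136: 45→56, due 41, lateness 15
#122: 56→74, due 44, lateness 30
Maximum = 30.
FIFO (arrival order): #101 #108 #115 #122 #129 #136.
#101: 0→14, due 32, lateness -18
#108: 14→26, due 17, lateness 9
#115: 26→41, due 21, lateness 20
#122: 41→59, due 44, lateness 15
#129: 59→63, due 23, lateness 40
#136: 63→74, due 41, lateness 33
Maximum = 40.
SPT (increasing processing time): #129 #136 #108 #101 #115 #122.
#129: 0→4, due 23, lateness -19
#136: 4→15, due 41, lateness -26
#108: 15→27, due 17, lateness 10
#101: 27→41, due 32, lateness 9
#115: 41→56, due 21, lateness 35
#122: 56→74, due 44, lateness 30
Maximum = 35.
LPT 51, EDD 30, FIFO 40, SPT 35 → minimum 30.

30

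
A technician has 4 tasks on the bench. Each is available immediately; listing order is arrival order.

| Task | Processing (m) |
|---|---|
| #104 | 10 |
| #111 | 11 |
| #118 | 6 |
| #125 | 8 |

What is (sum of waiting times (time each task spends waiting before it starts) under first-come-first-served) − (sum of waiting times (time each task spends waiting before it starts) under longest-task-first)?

FIFO (arrival order): #104 #111 #118 #125.
#104: waits 0, runs 0→10
#111: waits 10, runs 10→21
#118: waits 21, runs 21→27
#125: waits 27, runs 27→35
Sum = 0+10+21+27 = 58.
LPT (decreasing processing time): #111 #104 #125 #118.
#111: waits 0, runs 0→11
#104: waits 11, runs 11→21
#125: waits 21, runs 21→29
#118: waits 29, runs 29→35
Sum = 0+11+21+29 = 61.
Difference = 58 − 61 = -3.

-3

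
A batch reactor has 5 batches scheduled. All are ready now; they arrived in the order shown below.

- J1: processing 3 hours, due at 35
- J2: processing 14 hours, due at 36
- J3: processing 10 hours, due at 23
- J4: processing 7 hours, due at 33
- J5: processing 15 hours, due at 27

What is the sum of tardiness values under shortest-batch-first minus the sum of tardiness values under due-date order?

9

SPT (increasing processing time): J1 J4 J3 J2 J5.
J1: 0→3, due 35, tardiness 0
J4: 3→10, due 33, tardiness 0
J3: 10→20, due 23, tardiness 0
J2: 20→34, due 36, tardiness 0
J5: 34→49, due 27, tardiness 22
Sum = 0+0+0+0+22 = 22.
EDD (increasing due date): J3 J5 J4 J1 J2.
J3: 0→10, due 23, tardiness 0
J5: 10→25, due 27, tardiness 0
J4: 25→32, due 33, tardiness 0
J1: 32→35, due 35, tardiness 0
J2: 35→49, due 36, tardiness 13
Sum = 0+0+0+0+13 = 13.
Difference = 22 − 13 = 9.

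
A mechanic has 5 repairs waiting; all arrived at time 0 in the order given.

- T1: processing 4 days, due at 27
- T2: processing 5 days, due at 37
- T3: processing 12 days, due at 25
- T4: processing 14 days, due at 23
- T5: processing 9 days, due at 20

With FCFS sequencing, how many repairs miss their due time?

FIFO (arrival order): T1 T2 T3 T4 T5.
T1: 0→4, due 27, tardiness 0
T2: 4→9, due 37, tardiness 0
T3: 9→21, due 25, tardiness 0
T4: 21→35, due 23, tardiness 12
T5: 35→44, due 20, tardiness 24
Late repairs: 2.

2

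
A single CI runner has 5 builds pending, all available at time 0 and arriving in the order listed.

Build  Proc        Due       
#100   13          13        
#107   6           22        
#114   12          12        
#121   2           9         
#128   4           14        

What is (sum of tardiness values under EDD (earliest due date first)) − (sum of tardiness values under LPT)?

-23

EDD (increasing due date): #121 #114 #100 #128 #107.
#121: 0→2, due 9, tardiness 0
#114: 2→14, due 12, tardiness 2
#100: 14→27, due 13, tardiness 14
#128: 27→31, due 14, tardiness 17
#107: 31→37, due 22, tardiness 15
Sum = 0+2+14+17+15 = 48.
LPT (decreasing processing time): #100 #114 #107 #128 #121.
#100: 0→13, due 13, tardiness 0
#114: 13→25, due 12, tardiness 13
#107: 25→31, due 22, tardiness 9
#128: 31→35, due 14, tardiness 21
#121: 35→37, due 9, tardiness 28
Sum = 0+13+9+21+28 = 71.
Difference = 48 − 71 = -23.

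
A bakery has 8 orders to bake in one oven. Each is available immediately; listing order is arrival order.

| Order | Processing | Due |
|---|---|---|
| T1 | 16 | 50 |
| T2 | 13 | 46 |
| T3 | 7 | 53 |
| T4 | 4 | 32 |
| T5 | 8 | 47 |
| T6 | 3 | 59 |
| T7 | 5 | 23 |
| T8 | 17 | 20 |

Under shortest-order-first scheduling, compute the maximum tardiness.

SPT (increasing processing time): T6 T4 T7 T3 T5 T2 T1 T8.
T6: 0→3, due 59, tardiness 0
T4: 3→7, due 32, tardiness 0
T7: 7→12, due 23, tardiness 0
T3: 12→19, due 53, tardiness 0
T5: 19→27, due 47, tardiness 0
T2: 27→40, due 46, tardiness 0
T1: 40→56, due 50, tardiness 6
T8: 56→73, due 20, tardiness 53
Maximum = 53.

53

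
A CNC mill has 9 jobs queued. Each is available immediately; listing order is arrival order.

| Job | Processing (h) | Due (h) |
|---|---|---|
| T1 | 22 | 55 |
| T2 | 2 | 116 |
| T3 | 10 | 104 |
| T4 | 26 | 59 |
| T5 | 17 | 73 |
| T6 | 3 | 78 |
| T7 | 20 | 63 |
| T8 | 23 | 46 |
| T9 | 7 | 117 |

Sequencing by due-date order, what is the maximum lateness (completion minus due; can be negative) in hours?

EDD (increasing due date): T8 T1 T4 T7 T5 T6 T3 T2 T9.
T8: 0→23, due 46, lateness -23
T1: 23→45, due 55, lateness -10
T4: 45→71, due 59, lateness 12
T7: 71→91, due 63, lateness 28
T5: 91→108, due 73, lateness 35
T6: 108→111, due 78, lateness 33
T3: 111→121, due 104, lateness 17
T2: 121→123, due 116, lateness 7
T9: 123→130, due 117, lateness 13
Maximum = 35.

35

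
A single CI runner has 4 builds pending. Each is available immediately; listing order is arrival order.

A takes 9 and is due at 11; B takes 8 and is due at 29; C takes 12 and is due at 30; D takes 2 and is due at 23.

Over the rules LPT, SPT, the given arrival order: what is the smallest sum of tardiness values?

LPT (decreasing processing time): C A B D.
C: 0→12, due 30, tardiness 0
A: 12→21, due 11, tardiness 10
B: 21→29, due 29, tardiness 0
D: 29→31, due 23, tardiness 8
Sum = 0+10+0+8 = 18.
SPT (increasing processing time): D B A C.
D: 0→2, due 23, tardiness 0
B: 2→10, due 29, tardiness 0
A: 10→19, due 11, tardiness 8
C: 19→31, due 30, tardiness 1
Sum = 0+0+8+1 = 9.
FIFO (arrival order): A B C D.
A: 0→9, due 11, tardiness 0
B: 9→17, due 29, tardiness 0
C: 17→29, due 30, tardiness 0
D: 29→31, due 23, tardiness 8
Sum = 0+0+0+8 = 8.
LPT 18, SPT 9, FIFO 8 → minimum 8.

8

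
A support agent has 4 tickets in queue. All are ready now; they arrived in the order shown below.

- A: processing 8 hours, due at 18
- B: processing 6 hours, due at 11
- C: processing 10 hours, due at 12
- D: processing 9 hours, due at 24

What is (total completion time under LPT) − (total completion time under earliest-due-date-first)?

LPT (decreasing processing time): C D A B.
C: 0→10
D: 10→19
A: 19→27
B: 27→33
Sum = 10+19+27+33 = 89.
EDD (increasing due date): B C A D.
B: 0→6
C: 6→16
A: 16→24
D: 24→33
Sum = 6+16+24+33 = 79.
Difference = 89 − 79 = 10.

10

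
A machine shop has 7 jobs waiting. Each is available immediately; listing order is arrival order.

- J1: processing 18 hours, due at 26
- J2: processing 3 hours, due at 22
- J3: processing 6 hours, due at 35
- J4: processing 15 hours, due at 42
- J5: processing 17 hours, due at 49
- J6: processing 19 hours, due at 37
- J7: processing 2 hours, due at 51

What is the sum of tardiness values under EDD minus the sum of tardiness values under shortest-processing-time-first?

EDD (increasing due date): J2 J1 J3 J6 J4 J5 J7.
J2: 0→3, due 22, tardiness 0
J1: 3→21, due 26, tardiness 0
J3: 21→27, due 35, tardiness 0
J6: 27→46, due 37, tardiness 9
J4: 46→61, due 42, tardiness 19
J5: 61→78, due 49, tardiness 29
J7: 78→80, due 51, tardiness 29
Sum = 0+0+0+9+19+29+29 = 86.
SPT (increasing processing time): J7 J2 J3 J4 J5 J1 J6.
J7: 0→2, due 51, tardiness 0
J2: 2→5, due 22, tardiness 0
J3: 5→11, due 35, tardiness 0
J4: 11→26, due 42, tardiness 0
J5: 26→43, due 49, tardiness 0
J1: 43→61, due 26, tardiness 35
J6: 61→80, due 37, tardiness 43
Sum = 0+0+0+0+0+35+43 = 78.
Difference = 86 − 78 = 8.

8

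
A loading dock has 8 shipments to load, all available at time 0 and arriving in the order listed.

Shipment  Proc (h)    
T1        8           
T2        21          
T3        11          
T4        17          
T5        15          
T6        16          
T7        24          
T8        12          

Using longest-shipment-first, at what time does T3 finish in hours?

116

LPT (decreasing processing time): T7 T2 T4 T6 T5 T8 T3 T1.
T7: 0→24
T2: 24→45
T4: 45→62
T6: 62→78
T5: 78→93
T8: 93→105
T3: 105→116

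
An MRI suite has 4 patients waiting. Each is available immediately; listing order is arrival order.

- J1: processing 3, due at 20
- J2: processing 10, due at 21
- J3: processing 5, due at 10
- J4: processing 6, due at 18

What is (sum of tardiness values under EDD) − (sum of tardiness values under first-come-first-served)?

EDD (increasing due date): J3 J4 J1 J2.
J3: 0→5, due 10, tardiness 0
J4: 5→11, due 18, tardiness 0
J1: 11→14, due 20, tardiness 0
J2: 14→24, due 21, tardiness 3
Sum = 0+0+0+3 = 3.
FIFO (arrival order): J1 J2 J3 J4.
J1: 0→3, due 20, tardiness 0
J2: 3→13, due 21, tardiness 0
J3: 13→18, due 10, tardiness 8
J4: 18→24, due 18, tardiness 6
Sum = 0+0+8+6 = 14.
Difference = 3 − 14 = -11.

-11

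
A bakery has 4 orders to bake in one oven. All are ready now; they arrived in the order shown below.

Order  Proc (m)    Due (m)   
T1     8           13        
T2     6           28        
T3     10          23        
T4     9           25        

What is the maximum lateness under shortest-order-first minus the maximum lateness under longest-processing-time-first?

-4

SPT (increasing processing time): T2 T1 T4 T3.
T2: 0→6, due 28, lateness -22
T1: 6→14, due 13, lateness 1
T4: 14→23, due 25, lateness -2
T3: 23→33, due 23, lateness 10
Maximum = 10.
LPT (decreasing processing time): T3 T4 T1 T2.
T3: 0→10, due 23, lateness -13
T4: 10→19, due 25, lateness -6
T1: 19→27, due 13, lateness 14
T2: 27→33, due 28, lateness 5
Maximum = 14.
Difference = 10 − 14 = -4.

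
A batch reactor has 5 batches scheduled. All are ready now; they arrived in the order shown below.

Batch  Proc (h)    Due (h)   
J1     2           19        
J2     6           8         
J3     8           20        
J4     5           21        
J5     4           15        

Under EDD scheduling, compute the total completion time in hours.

EDD (increasing due date): J2 J5 J1 J3 J4.
J2: 0→6
J5: 6→10
J1: 10→12
J3: 12→20
J4: 20→25
Sum = 6+10+12+20+25 = 73.

73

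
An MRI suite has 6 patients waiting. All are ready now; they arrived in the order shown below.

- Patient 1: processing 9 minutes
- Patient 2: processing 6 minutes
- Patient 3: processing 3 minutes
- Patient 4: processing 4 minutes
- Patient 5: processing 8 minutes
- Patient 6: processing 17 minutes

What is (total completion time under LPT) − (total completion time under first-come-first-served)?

67

LPT (decreasing processing time): Patient 6 Patient 1 Patient 5 Patient 2 Patient 4 Patient 3.
Patient 6: 0→17
Patient 1: 17→26
Patient 5: 26→34
Patient 2: 34→40
Patient 4: 40→44
Patient 3: 44→47
Sum = 17+26+34+40+44+47 = 208.
FIFO (arrival order): Patient 1 Patient 2 Patient 3 Patient 4 Patient 5 Patient 6.
Patient 1: 0→9
Patient 2: 9→15
Patient 3: 15→18
Patient 4: 18→22
Patient 5: 22→30
Patient 6: 30→47
Sum = 9+15+18+22+30+47 = 141.
Difference = 208 − 141 = 67.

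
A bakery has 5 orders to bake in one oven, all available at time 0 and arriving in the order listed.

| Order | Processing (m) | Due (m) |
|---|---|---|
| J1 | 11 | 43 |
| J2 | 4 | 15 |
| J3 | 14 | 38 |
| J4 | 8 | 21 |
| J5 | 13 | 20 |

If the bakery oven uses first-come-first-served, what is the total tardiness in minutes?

46

FIFO (arrival order): J1 J2 J3 J4 J5.
J1: 0→11, due 43, tardiness 0
J2: 11→15, due 15, tardiness 0
J3: 15→29, due 38, tardiness 0
J4: 29→37, due 21, tardiness 16
J5: 37→50, due 20, tardiness 30
Sum = 0+0+0+16+30 = 46.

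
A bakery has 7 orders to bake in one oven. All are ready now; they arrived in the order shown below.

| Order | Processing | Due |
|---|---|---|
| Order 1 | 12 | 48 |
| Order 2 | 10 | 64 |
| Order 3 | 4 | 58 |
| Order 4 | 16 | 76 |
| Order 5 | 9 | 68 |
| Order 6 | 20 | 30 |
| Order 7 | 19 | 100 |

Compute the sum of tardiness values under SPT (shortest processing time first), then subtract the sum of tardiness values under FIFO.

SPT (increasing processing time): Order 3 Order 5 Order 2 Order 1 Order 4 Order 7 Order 6.
Order 3: 0→4, due 58, tardiness 0
Order 5: 4→13, due 68, tardiness 0
Order 2: 13→23, due 64, tardiness 0
Order 1: 23→35, due 48, tardiness 0
Order 4: 35→51, due 76, tardiness 0
Order 7: 51→70, due 100, tardiness 0
Order 6: 70→90, due 30, tardiness 60
Sum = 0+0+0+0+0+0+60 = 60.
FIFO (arrival order): Order 1 Order 2 Order 3 Order 4 Order 5 Order 6 Order 7.
Order 1: 0→12, due 48, tardiness 0
Order 2: 12→22, due 64, tardiness 0
Order 3: 22→26, due 58, tardiness 0
Order 4: 26→42, due 76, tardiness 0
Order 5: 42→51, due 68, tardiness 0
Order 6: 51→71, due 30, tardiness 41
Order 7: 71→90, due 100, tardiness 0
Sum = 0+0+0+0+0+41+0 = 41.
Difference = 60 − 41 = 19.

19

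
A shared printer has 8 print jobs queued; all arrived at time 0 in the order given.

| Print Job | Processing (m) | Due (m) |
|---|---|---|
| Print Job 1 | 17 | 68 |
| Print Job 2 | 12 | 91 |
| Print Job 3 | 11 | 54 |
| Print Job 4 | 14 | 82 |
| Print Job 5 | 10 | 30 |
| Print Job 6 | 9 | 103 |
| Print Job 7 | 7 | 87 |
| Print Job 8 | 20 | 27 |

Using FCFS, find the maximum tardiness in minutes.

FIFO (arrival order): Print Job 1 Print Job 2 Print Job 3 Print Job 4 Print Job 5 Print Job 6 Print Job 7 Print Job 8.
Print Job 1: 0→17, due 68, tardiness 0
Print Job 2: 17→29, due 91, tardiness 0
Print Job 3: 29→40, due 54, tardiness 0
Print Job 4: 40→54, due 82, tardiness 0
Print Job 5: 54→64, due 30, tardiness 34
Print Job 6: 64→73, due 103, tardiness 0
Print Job 7: 73→80, due 87, tardiness 0
Print Job 8: 80→100, due 27, tardiness 73
Maximum = 73.

73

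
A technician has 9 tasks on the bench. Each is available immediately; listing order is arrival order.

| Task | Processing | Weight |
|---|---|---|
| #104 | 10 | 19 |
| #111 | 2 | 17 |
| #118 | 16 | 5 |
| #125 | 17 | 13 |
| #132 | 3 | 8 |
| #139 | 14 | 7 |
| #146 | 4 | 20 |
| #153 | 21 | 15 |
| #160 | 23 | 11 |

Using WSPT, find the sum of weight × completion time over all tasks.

3991

WSPT (decreasing weight/processing-time ratio): #111 #146 #132 #104 #125 #153 #139 #160 #118.
#111: finishes 2, weight 17, w·C = 34
#146: finishes 6, weight 20, w·C = 120
#132: finishes 9, weight 8, w·C = 72
#104: finishes 19, weight 19, w·C = 361
#125: finishes 36, weight 13, w·C = 468
#153: finishes 57, weight 15, w·C = 855
#139: finishes 71, weight 7, w·C = 497
#160: finishes 94, weight 11, w·C = 1034
#118: finishes 110, weight 5, w·C = 550
Sum = 34+120+72+361+468+855+497+1034+550 = 3991.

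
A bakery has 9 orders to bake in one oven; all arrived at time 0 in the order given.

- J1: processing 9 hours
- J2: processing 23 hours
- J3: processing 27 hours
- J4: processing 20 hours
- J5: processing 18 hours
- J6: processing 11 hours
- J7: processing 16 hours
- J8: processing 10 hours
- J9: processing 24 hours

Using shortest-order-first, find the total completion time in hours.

SPT (increasing processing time): J1 J8 J6 J7 J5 J4 J2 J9 J3.
J1: 0→9
J8: 9→19
J6: 19→30
J7: 30→46
J5: 46→64
J4: 64→84
J2: 84→107
J9: 107→131
J3: 131→158
Sum = 9+19+30+46+64+84+107+131+158 = 648.

648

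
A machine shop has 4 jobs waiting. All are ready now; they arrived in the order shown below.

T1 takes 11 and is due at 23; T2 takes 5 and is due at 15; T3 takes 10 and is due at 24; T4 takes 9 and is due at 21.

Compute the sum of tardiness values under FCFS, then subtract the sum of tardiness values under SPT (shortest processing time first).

FIFO (arrival order): T1 T2 T3 T4.
T1: 0→11, due 23, tardiness 0
T2: 11→16, due 15, tardiness 1
T3: 16→26, due 24, tardiness 2
T4: 26→35, due 21, tardiness 14
Sum = 0+1+2+14 = 17.
SPT (increasing processing time): T2 T4 T3 T1.
T2: 0→5, due 15, tardiness 0
T4: 5→14, due 21, tardiness 0
T3: 14→24, due 24, tardiness 0
T1: 24→35, due 23, tardiness 12
Sum = 0+0+0+12 = 12.
Difference = 17 − 12 = 5.

5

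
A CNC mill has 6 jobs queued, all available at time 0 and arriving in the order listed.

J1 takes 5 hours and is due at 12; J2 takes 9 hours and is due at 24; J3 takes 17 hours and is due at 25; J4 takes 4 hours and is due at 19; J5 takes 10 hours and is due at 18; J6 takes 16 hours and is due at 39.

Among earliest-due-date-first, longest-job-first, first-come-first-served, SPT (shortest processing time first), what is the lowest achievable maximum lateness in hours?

EDD (increasing due date): J1 J5 J4 J2 J3 J6.
J1: 0→5, due 12, lateness -7
J5: 5→15, due 18, lateness -3
J4: 15→19, due 19, lateness 0
J2: 19→28, due 24, lateness 4
J3: 28→45, due 25, lateness 20
J6: 45→61, due 39, lateness 22
Maximum = 22.
LPT (decreasing processing time): J3 J6 J5 J2 J1 J4.
J3: 0→17, due 25, lateness -8
J6: 17→33, due 39, lateness -6
J5: 33→43, due 18, lateness 25
J2: 43→52, due 24, lateness 28
J1: 52→57, due 12, lateness 45
J4: 57→61, due 19, lateness 42
Maximum = 45.
FIFO (arrival order): J1 J2 J3 J4 J5 J6.
J1: 0→5, due 12, lateness -7
J2: 5→14, due 24, lateness -10
J3: 14→31, due 25, lateness 6
J4: 31→35, due 19, lateness 16
J5: 35→45, due 18, lateness 27
J6: 45→61, due 39, lateness 22
Maximum = 27.
SPT (increasing processing time): J4 J1 J2 J5 J6 J3.
J4: 0→4, due 19, lateness -15
J1: 4→9, due 12, lateness -3
J2: 9→18, due 24, lateness -6
J5: 18→28, due 18, lateness 10
J6: 28→44, due 39, lateness 5
J3: 44→61, due 25, lateness 36
Maximum = 36.
EDD 22, LPT 45, FIFO 27, SPT 36 → minimum 22.

22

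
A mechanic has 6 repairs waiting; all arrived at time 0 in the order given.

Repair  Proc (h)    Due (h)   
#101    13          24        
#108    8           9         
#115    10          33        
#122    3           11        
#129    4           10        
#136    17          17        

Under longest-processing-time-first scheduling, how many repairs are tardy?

5

LPT (decreasing processing time): #136 #101 #115 #108 #129 #122.
#136: 0→17, due 17, tardiness 0
#101: 17→30, due 24, tardiness 6
#115: 30→40, due 33, tardiness 7
#108: 40→48, due 9, tardiness 39
#129: 48→52, due 10, tardiness 42
#122: 52→55, due 11, tardiness 44
Late repairs: 5.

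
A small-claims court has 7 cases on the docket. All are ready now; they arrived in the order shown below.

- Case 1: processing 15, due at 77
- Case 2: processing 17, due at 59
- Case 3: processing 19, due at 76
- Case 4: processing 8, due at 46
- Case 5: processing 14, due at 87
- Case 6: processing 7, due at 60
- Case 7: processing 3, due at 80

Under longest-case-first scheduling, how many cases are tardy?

3

LPT (decreasing processing time): Case 3 Case 2 Case 1 Case 5 Case 4 Case 6 Case 7.
Case 3: 0→19, due 76, tardiness 0
Case 2: 19→36, due 59, tardiness 0
Case 1: 36→51, due 77, tardiness 0
Case 5: 51→65, due 87, tardiness 0
Case 4: 65→73, due 46, tardiness 27
Case 6: 73→80, due 60, tardiness 20
Case 7: 80→83, due 80, tardiness 3
Late cases: 3.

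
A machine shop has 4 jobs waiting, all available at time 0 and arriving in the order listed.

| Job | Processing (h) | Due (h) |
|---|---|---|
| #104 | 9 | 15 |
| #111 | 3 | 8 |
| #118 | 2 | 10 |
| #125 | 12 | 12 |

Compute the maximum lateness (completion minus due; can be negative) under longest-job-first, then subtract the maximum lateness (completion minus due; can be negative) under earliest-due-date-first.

5

LPT (decreasing processing time): #125 #104 #111 #118.
#125: 0→12, due 12, lateness 0
#104: 12→21, due 15, lateness 6
#111: 21→24, due 8, lateness 16
#118: 24→26, due 10, lateness 16
Maximum = 16.
EDD (increasing due date): #111 #118 #125 #104.
#111: 0→3, due 8, lateness -5
#118: 3→5, due 10, lateness -5
#125: 5→17, due 12, lateness 5
#104: 17→26, due 15, lateness 11
Maximum = 11.
Difference = 16 − 11 = 5.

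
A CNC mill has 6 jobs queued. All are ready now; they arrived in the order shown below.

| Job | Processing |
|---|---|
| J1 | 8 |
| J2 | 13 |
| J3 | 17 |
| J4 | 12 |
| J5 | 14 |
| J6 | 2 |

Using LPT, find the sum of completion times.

LPT (decreasing processing time): J3 J5 J2 J4 J1 J6.
J3: 0→17
J5: 17→31
J2: 31→44
J4: 44→56
J1: 56→64
J6: 64→66
Sum = 17+31+44+56+64+66 = 278.

278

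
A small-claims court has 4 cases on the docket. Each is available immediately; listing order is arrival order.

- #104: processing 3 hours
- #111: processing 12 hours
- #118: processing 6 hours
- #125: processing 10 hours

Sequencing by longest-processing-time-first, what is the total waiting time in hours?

LPT (decreasing processing time): #111 #125 #118 #104.
#111: waits 0, runs 0→12
#125: waits 12, runs 12→22
#118: waits 22, runs 22→28
#104: waits 28, runs 28→31
Sum = 0+12+22+28 = 62.

62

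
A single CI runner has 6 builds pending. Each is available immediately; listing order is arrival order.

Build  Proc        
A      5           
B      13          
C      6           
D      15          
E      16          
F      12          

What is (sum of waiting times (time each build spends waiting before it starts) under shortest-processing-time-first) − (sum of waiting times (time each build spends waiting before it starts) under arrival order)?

SPT (increasing processing time): A C F B D E.
A: waits 0, runs 0→5
C: waits 5, runs 5→11
F: waits 11, runs 11→23
B: waits 23, runs 23→36
D: waits 36, runs 36→51
E: waits 51, runs 51→67
Sum = 0+5+11+23+36+51 = 126.
FIFO (arrival order): A B C D E F.
A: waits 0, runs 0→5
B: waits 5, runs 5→18
C: waits 18, runs 18→24
D: waits 24, runs 24→39
E: waits 39, runs 39→55
F: waits 55, runs 55→67
Sum = 0+5+18+24+39+55 = 141.
Difference = 126 − 141 = -15.

-15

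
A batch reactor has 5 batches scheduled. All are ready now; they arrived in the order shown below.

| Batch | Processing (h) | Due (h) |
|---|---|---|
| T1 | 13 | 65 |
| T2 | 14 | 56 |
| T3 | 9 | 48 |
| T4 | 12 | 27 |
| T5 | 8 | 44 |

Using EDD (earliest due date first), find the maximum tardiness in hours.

0

EDD (increasing due date): T4 T5 T3 T2 T1.
T4: 0→12, due 27, tardiness 0
T5: 12→20, due 44, tardiness 0
T3: 20→29, due 48, tardiness 0
T2: 29→43, due 56, tardiness 0
T1: 43→56, due 65, tardiness 0
Maximum = 0.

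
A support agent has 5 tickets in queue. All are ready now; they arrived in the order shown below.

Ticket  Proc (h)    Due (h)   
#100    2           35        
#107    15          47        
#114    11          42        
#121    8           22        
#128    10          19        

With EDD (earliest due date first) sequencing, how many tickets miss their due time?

0

EDD (increasing due date): #128 #121 #100 #114 #107.
#128: 0→10, due 19, tardiness 0
#121: 10→18, due 22, tardiness 0
#100: 18→20, due 35, tardiness 0
#114: 20→31, due 42, tardiness 0
#107: 31→46, due 47, tardiness 0
Late tickets: 0.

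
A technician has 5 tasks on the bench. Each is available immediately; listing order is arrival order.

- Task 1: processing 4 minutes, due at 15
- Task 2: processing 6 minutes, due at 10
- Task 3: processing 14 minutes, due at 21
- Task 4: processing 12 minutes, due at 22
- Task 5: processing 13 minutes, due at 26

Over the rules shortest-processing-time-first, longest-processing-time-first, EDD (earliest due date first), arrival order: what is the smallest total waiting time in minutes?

71

SPT (increasing processing time): Task 1 Task 2 Task 4 Task 5 Task 3.
Task 1: waits 0, runs 0→4
Task 2: waits 4, runs 4→10
Task 4: waits 10, runs 10→22
Task 5: waits 22, runs 22→35
Task 3: waits 35, runs 35→49
Sum = 0+4+10+22+35 = 71.
LPT (decreasing processing time): Task 3 Task 5 Task 4 Task 2 Task 1.
Task 3: waits 0, runs 0→14
Task 5: waits 14, runs 14→27
Task 4: waits 27, runs 27→39
Task 2: waits 39, runs 39→45
Task 1: waits 45, runs 45→49
Sum = 0+14+27+39+45 = 125.
EDD (increasing due date): Task 2 Task 1 Task 3 Task 4 Task 5.
Task 2: waits 0, runs 0→6
Task 1: waits 6, runs 6→10
Task 3: waits 10, runs 10→24
Task 4: waits 24, runs 24→36
Task 5: waits 36, runs 36→49
Sum = 0+6+10+24+36 = 76.
FIFO (arrival order): Task 1 Task 2 Task 3 Task 4 Task 5.
Task 1: waits 0, runs 0→4
Task 2: waits 4, runs 4→10
Task 3: waits 10, runs 10→24
Task 4: waits 24, runs 24→36
Task 5: waits 36, runs 36→49
Sum = 0+4+10+24+36 = 74.
SPT 71, LPT 125, EDD 76, FIFO 74 → minimum 71.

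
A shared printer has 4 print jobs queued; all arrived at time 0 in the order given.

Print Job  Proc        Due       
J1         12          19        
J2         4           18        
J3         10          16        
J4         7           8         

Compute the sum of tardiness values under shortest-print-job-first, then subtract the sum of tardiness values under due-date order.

SPT (increasing processing time): J2 J4 J3 J1.
J2: 0→4, due 18, tardiness 0
J4: 4→11, due 8, tardiness 3
J3: 11→21, due 16, tardiness 5
J1: 21→33, due 19, tardiness 14
Sum = 0+3+5+14 = 22.
EDD (increasing due date): J4 J3 J2 J1.
J4: 0→7, due 8, tardiness 0
J3: 7→17, due 16, tardiness 1
J2: 17→21, due 18, tardiness 3
J1: 21→33, due 19, tardiness 14
Sum = 0+1+3+14 = 18.
Difference = 22 − 18 = 4.

4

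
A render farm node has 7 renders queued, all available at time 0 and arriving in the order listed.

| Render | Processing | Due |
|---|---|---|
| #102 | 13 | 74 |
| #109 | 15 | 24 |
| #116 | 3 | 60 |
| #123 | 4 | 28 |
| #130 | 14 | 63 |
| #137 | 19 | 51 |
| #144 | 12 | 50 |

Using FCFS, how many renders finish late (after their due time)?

4

FIFO (arrival order): #102 #109 #116 #123 #130 #137 #144.
#102: 0→13, due 74, tardiness 0
#109: 13→28, due 24, tardiness 4
#116: 28→31, due 60, tardiness 0
#123: 31→35, due 28, tardiness 7
#130: 35→49, due 63, tardiness 0
#137: 49→68, due 51, tardiness 17
#144: 68→80, due 50, tardiness 30
Late renders: 4.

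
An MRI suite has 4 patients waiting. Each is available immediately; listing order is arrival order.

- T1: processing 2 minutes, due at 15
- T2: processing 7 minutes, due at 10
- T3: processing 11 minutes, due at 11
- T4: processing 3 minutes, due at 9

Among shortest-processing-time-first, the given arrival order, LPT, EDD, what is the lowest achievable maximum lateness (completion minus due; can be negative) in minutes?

10

SPT (increasing processing time): T1 T4 T2 T3.
T1: 0→2, due 15, lateness -13
T4: 2→5, due 9, lateness -4
T2: 5→12, due 10, lateness 2
T3: 12→23, due 11, lateness 12
Maximum = 12.
FIFO (arrival order): T1 T2 T3 T4.
T1: 0→2, due 15, lateness -13
T2: 2→9, due 10, lateness -1
T3: 9→20, due 11, lateness 9
T4: 20→23, due 9, lateness 14
Maximum = 14.
LPT (decreasing processing time): T3 T2 T4 T1.
T3: 0→11, due 11, lateness 0
T2: 11→18, due 10, lateness 8
T4: 18→21, due 9, lateness 12
T1: 21→23, due 15, lateness 8
Maximum = 12.
EDD (increasing due date): T4 T2 T3 T1.
T4: 0→3, due 9, lateness -6
T2: 3→10, due 10, lateness 0
T3: 10→21, due 11, lateness 10
T1: 21→23, due 15, lateness 8
Maximum = 10.
SPT 12, FIFO 14, LPT 12, EDD 10 → minimum 10.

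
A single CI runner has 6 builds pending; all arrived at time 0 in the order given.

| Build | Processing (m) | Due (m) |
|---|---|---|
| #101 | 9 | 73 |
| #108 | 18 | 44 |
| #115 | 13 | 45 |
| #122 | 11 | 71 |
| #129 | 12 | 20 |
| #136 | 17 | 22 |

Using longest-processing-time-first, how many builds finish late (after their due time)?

4

LPT (decreasing processing time): #108 #136 #115 #129 #122 #101.
#108: 0→18, due 44, tardiness 0
#136: 18→35, due 22, tardiness 13
#115: 35→48, due 45, tardiness 3
#129: 48→60, due 20, tardiness 40
#122: 60→71, due 71, tardiness 0
#101: 71→80, due 73, tardiness 7
Late builds: 4.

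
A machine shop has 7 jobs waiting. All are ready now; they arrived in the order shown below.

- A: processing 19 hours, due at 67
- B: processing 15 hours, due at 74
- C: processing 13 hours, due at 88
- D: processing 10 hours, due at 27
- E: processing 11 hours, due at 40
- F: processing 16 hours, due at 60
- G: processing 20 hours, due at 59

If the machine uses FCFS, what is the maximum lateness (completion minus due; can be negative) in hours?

FIFO (arrival order): A B C D E F G.
A: 0→19, due 67, lateness -48
B: 19→34, due 74, lateness -40
C: 34→47, due 88, lateness -41
D: 47→57, due 27, lateness 30
E: 57→68, due 40, lateness 28
F: 68→84, due 60, lateness 24
G: 84→104, due 59, lateness 45
Maximum = 45.

45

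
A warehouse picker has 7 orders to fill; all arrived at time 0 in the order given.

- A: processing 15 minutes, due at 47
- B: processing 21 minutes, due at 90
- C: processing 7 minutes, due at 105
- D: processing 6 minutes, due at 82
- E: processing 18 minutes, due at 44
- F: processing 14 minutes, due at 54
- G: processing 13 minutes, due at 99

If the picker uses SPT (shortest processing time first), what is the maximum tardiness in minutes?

29

SPT (increasing processing time): D C G F A E B.
D: 0→6, due 82, tardiness 0
C: 6→13, due 105, tardiness 0
G: 13→26, due 99, tardiness 0
F: 26→40, due 54, tardiness 0
A: 40→55, due 47, tardiness 8
E: 55→73, due 44, tardiness 29
B: 73→94, due 90, tardiness 4
Maximum = 29.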